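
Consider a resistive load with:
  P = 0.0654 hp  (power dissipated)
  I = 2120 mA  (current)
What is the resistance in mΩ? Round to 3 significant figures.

Rearranging P = I²R for R: R = P/I².
P = 0.0654 hp = 48.77 W; I = 2120 mA = 2.120 A.
R = 10.85 Ω
10.85 Ω × (1 mΩ / 0.001000 Ω) = 10851 mΩ

10900 mΩ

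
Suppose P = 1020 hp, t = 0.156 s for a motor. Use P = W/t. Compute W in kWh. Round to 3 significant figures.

0.0330 kWh

Rearranging: W = P·t.
P = 1020 hp = 7.606×10^5 W; t = 0.156 s.
W = 1.187×10^5 J
1.187×10^5 J × (1 kWh / 3.600×10^6 J) = 0.03296 kWh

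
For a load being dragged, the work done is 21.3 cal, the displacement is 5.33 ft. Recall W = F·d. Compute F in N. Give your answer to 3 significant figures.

54.9 N

Rearranging W = F·d for F: F = W/d.
W = 21.3 cal = 89.12 J; d = 5.33 ft = 1.625 m.
F = 54.86 N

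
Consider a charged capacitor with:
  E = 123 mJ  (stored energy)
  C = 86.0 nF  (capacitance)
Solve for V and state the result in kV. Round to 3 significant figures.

Rearranging E = ½C·V² for V: V = √(2E/C).
E = 123 mJ = 0.1230 J; C = 86.0 nF = 8.600×10^-8 F.
V = 1691 V
1691 V × (1 kV / 1000 V) = 1.691 kV

1.69 kV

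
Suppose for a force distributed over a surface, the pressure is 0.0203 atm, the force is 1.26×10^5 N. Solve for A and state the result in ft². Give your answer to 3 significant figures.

Rearranging: A = F/P.
P = 0.0203 atm = 2057 Pa; F = 1.26×10^5 N.
A = 61.26 m²
61.26 m² × (1 ft² / 0.09290 m²) = 659.4 ft²

659 ft²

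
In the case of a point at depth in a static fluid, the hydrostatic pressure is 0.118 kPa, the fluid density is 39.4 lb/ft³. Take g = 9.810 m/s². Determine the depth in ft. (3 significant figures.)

Rearranging P = ρ·g·h for h: h = P/(ρ·g).
P = 0.118 kPa = 118.0 Pa; ρ = 39.4 lb/ft³ = 631.1 kg/m³; g = 9.810 m/s².
h = 0.01906 m
0.01906 m × (1 ft / 0.3048 m) = 0.06253 ft

0.0625 ft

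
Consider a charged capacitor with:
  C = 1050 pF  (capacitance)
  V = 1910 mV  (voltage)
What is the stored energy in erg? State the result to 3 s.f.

E is given directly by: E = ½CV².
C = 1050 pF = 1.050×10^-9 F; V = 1910 mV = 1.910 V.
E = 1.915×10^-9 J  (the unit combination reduces to kg·m²/s² = J)
1.915×10^-9 J × (1 erg / 1.000×10^-7 J) = 0.01915 erg

0.0192 erg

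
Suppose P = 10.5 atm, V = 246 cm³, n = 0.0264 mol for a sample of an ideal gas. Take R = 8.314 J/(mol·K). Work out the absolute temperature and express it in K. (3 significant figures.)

From the ideal-gas law: T = PV/(nR).
P = 10.5 atm = 1.064×10^6 Pa; V = 246 cm³ = 2.460×10^-4 m³; n = 0.0264 mol; R = 8.314 J/(mol·K).
T = 1192 K

1190 K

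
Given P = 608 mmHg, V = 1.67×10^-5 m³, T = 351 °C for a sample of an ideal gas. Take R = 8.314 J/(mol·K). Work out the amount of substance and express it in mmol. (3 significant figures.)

Solving PV = nRT for n: n = PV/(RT).
P = 608 mmHg = 81060 Pa; V = 1.67×10^-5 m³; T = 351 °C = 624.1 K; R = 8.314 J/(mol·K).
n = 2.609×10^-4 mol
2.609×10^-4 mol × (1 mmol / 0.001000 mol) = 0.2609 mmol

0.261 mmol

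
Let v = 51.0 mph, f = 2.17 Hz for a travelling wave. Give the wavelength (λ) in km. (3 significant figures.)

0.0105 km

Rearranging v = f·λ for λ: λ = v/f.
v = 51.0 mph = 22.80 m/s; f = 2.17 Hz.
λ = 10.51 m
10.51 m × (1 km / 1000 m) = 0.01051 km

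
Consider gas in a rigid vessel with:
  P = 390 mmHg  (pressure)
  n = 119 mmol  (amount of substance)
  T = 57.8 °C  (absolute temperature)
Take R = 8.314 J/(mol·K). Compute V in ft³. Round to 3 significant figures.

0.222 ft³

From the ideal-gas law: V = nRT/P.
P = 390 mmHg = 51996 Pa; n = 119 mmol = 0.1190 mol; T = 57.8 °C = 330.9 K; R = 8.314 J/(mol·K).
V = 0.006297 m³
0.006297 m³ × (1 ft³ / 0.02832 m³) = 0.2224 ft³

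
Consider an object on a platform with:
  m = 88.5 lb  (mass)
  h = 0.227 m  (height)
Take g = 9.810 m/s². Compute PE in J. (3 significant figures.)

89.4 J

PE is given directly by: PE = mgh.
m = 88.5 lb = 40.14 kg; h = 0.227 m; g = 9.810 m/s².
PE = 89.39 J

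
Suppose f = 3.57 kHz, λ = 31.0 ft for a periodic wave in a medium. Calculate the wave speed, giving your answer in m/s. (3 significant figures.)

33700 m/s

v is given directly by: v = fλ.
f = 3.57 kHz = 3570 Hz; λ = 31.0 ft = 9.449 m.
v = 33732 m/s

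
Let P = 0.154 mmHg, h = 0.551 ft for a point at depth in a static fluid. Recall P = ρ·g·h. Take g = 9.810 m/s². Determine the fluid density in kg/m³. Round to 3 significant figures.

Rearranging: ρ = P/(g·h).
P = 0.154 mmHg = 20.53 Pa; h = 0.551 ft = 0.1679 m; g = 9.810 m/s².
ρ = 12.46 kg/m³

12.5 kg/m³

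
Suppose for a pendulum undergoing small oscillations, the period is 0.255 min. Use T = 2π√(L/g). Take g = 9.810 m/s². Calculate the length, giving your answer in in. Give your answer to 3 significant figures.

Solving T = 2π√(L/g) for L: L = g·(T/2π)².
T = 0.255 min = 15.30 s; g = 9.810 m/s².
L = 58.17 m
58.17 m × (1 in / 0.02540 m) = 2290 in

2290 in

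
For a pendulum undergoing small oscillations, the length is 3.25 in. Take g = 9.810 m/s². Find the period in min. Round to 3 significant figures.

0.00961 min

Directly: T = 2π√(L/g).
L = 3.25 in = 0.08255 m; g = 9.810 m/s².
T = 0.5764 s
0.5764 s × (1 min / 60.00 s) = 0.009606 min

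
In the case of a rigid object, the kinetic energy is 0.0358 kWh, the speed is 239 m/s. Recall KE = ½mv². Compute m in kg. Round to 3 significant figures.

4.51 kg

Solving KE = ½mv² for m: m = 2·KE/v².
KE = 0.0358 kWh = 1.289×10^5 J; v = 239 m/s.
m = 4.513 kg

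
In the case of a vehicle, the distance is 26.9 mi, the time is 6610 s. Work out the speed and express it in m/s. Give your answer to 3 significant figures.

v is given directly by: v = d/t.
d = 26.9 mi = 43291 m; t = 6610 s.
v = 6.549 m/s

6.55 m/s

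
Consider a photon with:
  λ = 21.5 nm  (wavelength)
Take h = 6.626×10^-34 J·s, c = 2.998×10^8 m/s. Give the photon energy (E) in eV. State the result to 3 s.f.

Directly: E = hc/λ.
λ = 21.5 nm = 2.150×10^-8 m; h = 6.626×10^-34 J·s; c = 2.998×10^8 m/s.
E = 9.239×10^-18 J
9.239×10^-18 J × (1 eV / 1.602×10^-19 J) = 57.67 eV

57.7 eV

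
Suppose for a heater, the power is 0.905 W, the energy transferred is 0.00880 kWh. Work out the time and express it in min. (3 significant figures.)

Rearranging: t = W/P.
P = 0.905 W; W = 0.00880 kWh = 31680 J.
t = 35006 s
35006 s × (1 min / 60.00 s) = 583.4 min

583 min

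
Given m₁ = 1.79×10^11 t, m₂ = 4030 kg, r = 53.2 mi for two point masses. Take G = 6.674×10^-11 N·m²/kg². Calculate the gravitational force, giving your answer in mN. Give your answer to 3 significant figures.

From Newton's law of gravitation: F = Gm₁m₂/r².
m₁ = 1.79×10^11 t = 1.790×10^14 kg; m₂ = 4030 kg; r = 53.2 mi = 85617 m; G = 6.674×10^-11 N·m²/kg².
F = 0.006568 N
0.006568 N × (1 mN / 0.001000 N) = 6.568 mN

6.57 mN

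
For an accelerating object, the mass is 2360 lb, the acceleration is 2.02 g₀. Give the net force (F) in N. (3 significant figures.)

21200 N

From Newton's second law: F = m·a.
m = 2360 lb = 1070 kg; a = 2.02 g₀ = 19.81 m/s².
F = 21206 N  (the unit combination reduces to kg·m/s² = N)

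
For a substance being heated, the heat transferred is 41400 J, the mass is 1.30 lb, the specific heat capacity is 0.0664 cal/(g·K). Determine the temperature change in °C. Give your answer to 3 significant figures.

Rearranging: ΔT = Q/(m·c).
Q = 41400 J; m = 1.30 lb = 0.5897 kg; c = 0.0664 cal/(g·K) = 277.8 J/(kg·K).
ΔT = 252.7 K
Since 1 °C = 1 K, 252.7 °C.

253 °C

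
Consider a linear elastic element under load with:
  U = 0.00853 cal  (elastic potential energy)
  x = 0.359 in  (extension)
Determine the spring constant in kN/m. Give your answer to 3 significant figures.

Rearranging U = ½k·x² for k: k = 2U/x².
U = 0.00853 cal = 0.03569 J; x = 0.359 in = 0.009119 m.
k = 858.4 N/m
858.4 N/m × (1 kN/m / 1000 N/m) = 0.8584 kN/m

0.858 kN/m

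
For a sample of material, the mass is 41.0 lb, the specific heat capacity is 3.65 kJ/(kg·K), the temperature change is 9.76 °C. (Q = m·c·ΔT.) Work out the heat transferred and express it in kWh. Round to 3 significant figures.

0.184 kWh

Directly: Q = mcΔT.
m = 41.0 lb = 18.60 kg; c = 3.65 kJ/(kg·K) = 3650 J/(kg·K); ΔT = 9.76 °C = 9.760 K.
Q = 6.625×10^5 J  (the unit combination reduces to kg·m²/s² = J)
6.625×10^5 J × (1 kWh / 3.600×10^6 J) = 0.1840 kWh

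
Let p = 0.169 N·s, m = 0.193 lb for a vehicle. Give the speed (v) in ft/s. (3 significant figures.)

6.33 ft/s

Rearranging p = m·v for v: v = p/m.
p = 0.169 N·s = 0.1690 kg·m/s; m = 0.193 lb = 0.08754 kg.
v = 1.930 m/s
1.930 m/s × (1 ft/s / 0.3048 m/s) = 6.334 ft/s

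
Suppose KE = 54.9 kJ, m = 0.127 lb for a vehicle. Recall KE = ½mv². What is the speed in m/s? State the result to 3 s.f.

Rearranging: v = √(2·KE/m).
KE = 54.9 kJ = 54900 J; m = 0.127 lb = 0.05761 kg.
v = 1381 m/s

1380 m/s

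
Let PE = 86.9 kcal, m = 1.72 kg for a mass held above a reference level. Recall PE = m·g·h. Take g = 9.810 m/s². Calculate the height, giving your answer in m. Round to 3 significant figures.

21500 m

Rearranging: h = PE/(m·g).
PE = 86.9 kcal = 3.636×10^5 J; m = 1.72 kg; g = 9.810 m/s².
h = 21548 m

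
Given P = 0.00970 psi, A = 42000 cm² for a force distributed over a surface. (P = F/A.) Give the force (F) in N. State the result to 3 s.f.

Solving P = F/A for F: F = P·A.
P = 0.00970 psi = 66.88 Pa; A = 42000 cm² = 4.200 m².
F = 280.9 N  (the unit combination reduces to kg·m/s² = N)

281 N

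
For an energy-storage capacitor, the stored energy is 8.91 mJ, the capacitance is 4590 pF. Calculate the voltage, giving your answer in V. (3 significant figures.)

1970 V

Solving E = ½C·V² for V: V = √(2E/C).
E = 8.91 mJ = 0.008910 J; C = 4590 pF = 4.590×10^-9 F.
V = 1970 V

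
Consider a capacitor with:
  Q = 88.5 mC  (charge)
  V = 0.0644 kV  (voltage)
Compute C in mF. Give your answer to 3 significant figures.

1.37 mF

Directly: C = Q/V.
Q = 88.5 mC = 0.08850 C; V = 0.0644 kV = 64.40 V.
C = 0.001374 F
0.001374 F × (1 mF / 0.001000 F) = 1.374 mF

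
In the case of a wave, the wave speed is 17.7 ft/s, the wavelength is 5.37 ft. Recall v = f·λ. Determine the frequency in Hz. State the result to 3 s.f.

3.30 Hz

Solving v = f·λ for f: f = v/λ.
v = 17.7 ft/s = 5.395 m/s; λ = 5.37 ft = 1.637 m.
f = 3.296 Hz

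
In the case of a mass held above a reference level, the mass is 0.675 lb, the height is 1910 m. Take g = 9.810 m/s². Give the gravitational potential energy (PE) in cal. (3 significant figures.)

Directly: PE = mgh.
m = 0.675 lb = 0.3062 kg; h = 1910 m; g = 9.810 m/s².
PE = 5737 J  (the unit combination reduces to kg·m²/s² = J)
5737 J × (1 cal / 4.184 J) = 1371 cal

1370 cal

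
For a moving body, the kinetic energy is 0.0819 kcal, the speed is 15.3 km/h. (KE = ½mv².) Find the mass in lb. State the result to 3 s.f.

Rearranging KE = ½mv² for m: m = 2·KE/v².
KE = 0.0819 kcal = 342.7 J; v = 15.3 km/h = 4.250 m/s.
m = 37.94 kg
37.94 kg × (1 lb / 0.4536 kg) = 83.65 lb

83.6 lb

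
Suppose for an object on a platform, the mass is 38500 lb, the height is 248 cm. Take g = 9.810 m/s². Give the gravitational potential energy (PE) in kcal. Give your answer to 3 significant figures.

Directly: PE = mgh.
m = 38500 lb = 17463 kg; h = 248 cm = 2.480 m; g = 9.810 m/s².
PE = 4.249×10^5 J
4.249×10^5 J × (1 kcal / 4184 J) = 101.5 kcal

102 kcal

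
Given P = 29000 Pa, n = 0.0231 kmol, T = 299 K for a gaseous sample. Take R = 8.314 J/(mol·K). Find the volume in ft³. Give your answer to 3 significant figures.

From the ideal-gas law: V = nRT/P.
P = 29000 Pa; n = 0.0231 kmol = 23.10 mol; T = 299 K; R = 8.314 J/(mol·K).
V = 1.980 m³
1.980 m³ × (1 ft³ / 0.02832 m³) = 69.93 ft³

69.9 ft³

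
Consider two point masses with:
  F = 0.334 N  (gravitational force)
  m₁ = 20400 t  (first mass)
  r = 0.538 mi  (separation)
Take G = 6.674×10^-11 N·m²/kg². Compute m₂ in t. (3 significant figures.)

Solving F = G·m₁·m₂/r² for m₂: m₂ = F·r²/(G·m₁).
F = 0.334 N; m₁ = 20400 t = 2.040×10^7 kg; r = 0.538 mi = 865.8 m; G = 6.674×10^-11 N·m²/kg².
m₂ = 1.839×10^8 kg
1.839×10^8 kg × (1 t / 1000 kg) = 1.839×10^5 t

1.84×10^5 t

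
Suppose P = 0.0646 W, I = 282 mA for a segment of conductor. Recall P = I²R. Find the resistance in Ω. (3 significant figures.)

Solving P = I²R for R: R = P/I².
P = 0.0646 W; I = 282 mA = 0.2820 A.
R = 0.8123 Ω

0.812 Ω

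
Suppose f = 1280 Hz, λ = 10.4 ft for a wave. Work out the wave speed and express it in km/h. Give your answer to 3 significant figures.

14600 km/h

Directly: v = fλ.
f = 1280 Hz; λ = 10.4 ft = 3.170 m.
v = 4057 m/s
4057 m/s × (1 km/h / 0.2778 m/s) = 14607 km/h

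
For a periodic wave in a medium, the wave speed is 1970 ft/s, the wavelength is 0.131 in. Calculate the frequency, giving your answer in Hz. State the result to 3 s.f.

1.80×10^5 Hz

Rearranging v = f·λ for f: f = v/λ.
v = 1970 ft/s = 600.5 m/s; λ = 0.131 in = 0.003327 m.
f = 1.805×10^5 Hz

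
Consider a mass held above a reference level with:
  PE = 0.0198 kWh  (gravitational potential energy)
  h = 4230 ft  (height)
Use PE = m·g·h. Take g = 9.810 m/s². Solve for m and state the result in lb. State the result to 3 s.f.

12.4 lb

Solving PE = m·g·h for m: m = PE/(g·h).
PE = 0.0198 kWh = 71280 J; h = 4230 ft = 1289 m; g = 9.810 m/s².
m = 5.636 kg
5.636 kg × (1 lb / 0.4536 kg) = 12.42 lb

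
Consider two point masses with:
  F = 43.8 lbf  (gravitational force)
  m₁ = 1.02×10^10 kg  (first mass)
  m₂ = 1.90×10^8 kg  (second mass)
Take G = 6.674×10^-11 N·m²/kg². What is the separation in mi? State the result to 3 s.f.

From Newton's law of gravitation: r = √(G·m₁m₂/F).
F = 43.8 lbf = 194.8 N; m₁ = 1.02×10^10 kg; m₂ = 1.90×10^8 kg; G = 6.674×10^-11 N·m²/kg².
r = 814.8 m
814.8 m × (1 mi / 1609 m) = 0.5063 mi

0.506 mi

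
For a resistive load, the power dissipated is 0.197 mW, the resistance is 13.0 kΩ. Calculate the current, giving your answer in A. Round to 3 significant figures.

Solving P = I²R for I: I = √(P/R).
P = 0.197 mW = 1.970×10^-4 W; R = 13.0 kΩ = 13000 Ω.
I = 1.231×10^-4 A

1.23×10^-4 A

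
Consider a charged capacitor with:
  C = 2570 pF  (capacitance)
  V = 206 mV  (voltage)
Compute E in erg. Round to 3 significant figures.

E is given directly by: E = ½CV².
C = 2570 pF = 2.570×10^-9 F; V = 206 mV = 0.2060 V.
E = 5.453×10^-11 J
5.453×10^-11 J × (1 erg / 1.000×10^-7 J) = 5.453×10^-4 erg

5.45×10^-4 erg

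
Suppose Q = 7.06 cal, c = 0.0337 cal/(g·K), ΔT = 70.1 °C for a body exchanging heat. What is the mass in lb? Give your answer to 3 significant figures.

Solving Q = m·c·ΔT for m: m = Q/(c·ΔT).
Q = 7.06 cal = 29.54 J; c = 0.0337 cal/(g·K) = 141.0 J/(kg·K); ΔT = 70.1 °C = 70.10 K.
m = 0.002989 kg
0.002989 kg × (1 lb / 0.4536 kg) = 0.006589 lb

0.00659 lb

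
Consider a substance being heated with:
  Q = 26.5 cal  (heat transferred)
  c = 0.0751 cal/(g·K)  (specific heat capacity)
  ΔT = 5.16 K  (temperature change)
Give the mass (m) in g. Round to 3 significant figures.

68.4 g

Rearranging Q = m·c·ΔT for m: m = Q/(c·ΔT).
Q = 26.5 cal = 110.9 J; c = 0.0751 cal/(g·K) = 314.2 J/(kg·K); ΔT = 5.16 K.
m = 0.06838 kg
0.06838 kg × (1 g / 0.001000 kg) = 68.38 g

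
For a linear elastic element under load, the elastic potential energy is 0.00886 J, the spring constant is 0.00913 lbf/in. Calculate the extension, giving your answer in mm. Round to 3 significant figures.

Solving U = ½k·x² for x: x = √(2U/k).
U = 0.00886 J; k = 0.00913 lbf/in = 1.599 N/m.
x = 0.1053 m
0.1053 m × (1 mm / 0.001000 m) = 105.3 mm

105 mm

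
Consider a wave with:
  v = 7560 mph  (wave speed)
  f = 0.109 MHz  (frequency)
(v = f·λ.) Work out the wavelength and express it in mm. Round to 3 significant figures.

Rearranging: λ = v/f.
v = 7560 mph = 3380 m/s; f = 0.109 MHz = 1.090×10^5 Hz.
λ = 0.03101 m
0.03101 m × (1 mm / 0.001000 m) = 31.01 mm

31.0 mm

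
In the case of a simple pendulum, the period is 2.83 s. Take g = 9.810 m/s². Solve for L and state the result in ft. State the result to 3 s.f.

Rearranging T = 2π√(L/g) for L: L = g·(T/2π)².
T = 2.83 s; g = 9.810 m/s².
L = 1.990 m
1.990 m × (1 ft / 0.3048 m) = 6.529 ft

6.53 ft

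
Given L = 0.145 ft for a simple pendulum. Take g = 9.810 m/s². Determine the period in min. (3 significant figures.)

0.00703 min

Directly: T = 2π√(L/g).
L = 0.145 ft = 0.04420 m; g = 9.810 m/s².
T = 0.4217 s
0.4217 s × (1 min / 60.00 s) = 0.007029 min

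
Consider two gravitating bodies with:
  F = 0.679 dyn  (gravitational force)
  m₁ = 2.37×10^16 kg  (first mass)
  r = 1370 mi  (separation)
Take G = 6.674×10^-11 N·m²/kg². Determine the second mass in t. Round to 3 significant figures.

Solving F = G·m₁·m₂/r² for m₂: m₂ = F·r²/(G·m₁).
F = 0.679 dyn = 6.790×10^-6 N; m₁ = 2.37×10^16 kg; r = 1370 mi = 2.205×10^6 m; G = 6.674×10^-11 N·m²/kg².
m₂ = 20.87 kg
20.87 kg × (1 t / 1000 kg) = 0.02087 t

0.0209 t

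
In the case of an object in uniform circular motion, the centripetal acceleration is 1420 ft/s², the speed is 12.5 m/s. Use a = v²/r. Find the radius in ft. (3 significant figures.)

1.18 ft

Solving a = v²/r for r: r = v²/a.
a = 1420 ft/s² = 432.8 m/s²; v = 12.5 m/s.
r = 0.3610 m
0.3610 m × (1 ft / 0.3048 m) = 1.184 ft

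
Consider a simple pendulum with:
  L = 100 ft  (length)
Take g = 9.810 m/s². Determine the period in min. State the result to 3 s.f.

0.185 min

T is given directly by: T = 2π√(L/g).
L = 100 ft = 30.48 m; g = 9.810 m/s².
T = 11.08 s
11.08 s × (1 min / 60.00 s) = 0.1846 min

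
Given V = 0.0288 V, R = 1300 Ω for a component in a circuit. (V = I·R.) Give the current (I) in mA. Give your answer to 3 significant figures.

0.0222 mA

From Ohm's law: I = V/R.
V = 0.0288 V; R = 1300 Ω.
I = 2.215×10^-5 A
2.215×10^-5 A × (1 mA / 0.001000 A) = 0.02215 mA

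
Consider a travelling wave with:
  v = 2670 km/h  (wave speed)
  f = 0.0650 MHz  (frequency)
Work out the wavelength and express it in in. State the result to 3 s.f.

Rearranging v = f·λ for λ: λ = v/f.
v = 2670 km/h = 741.7 m/s; f = 0.0650 MHz = 65000 Hz.
λ = 0.01141 m
0.01141 m × (1 in / 0.02540 m) = 0.4492 in

0.449 in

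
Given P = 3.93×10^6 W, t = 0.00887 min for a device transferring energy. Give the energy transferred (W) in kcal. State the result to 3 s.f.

Solving P = W/t for W: W = P·t.
P = 3.93×10^6 W; t = 0.00887 min = 0.5322 s.
W = 2.092×10^6 J  (the unit combination reduces to kg·m²/s² = J)
2.092×10^6 J × (1 kcal / 4184 J) = 499.9 kcal

500 kcal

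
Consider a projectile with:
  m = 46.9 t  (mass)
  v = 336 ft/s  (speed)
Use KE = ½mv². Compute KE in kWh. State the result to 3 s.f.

68.3 kWh

Directly: KE = ½mv².
m = 46.9 t = 46900 kg; v = 336 ft/s = 102.4 m/s.
KE = 2.460×10^8 J  (the unit combination reduces to kg·m²/s² = J)
2.460×10^8 J × (1 kWh / 3.600×10^6 J) = 68.32 kWh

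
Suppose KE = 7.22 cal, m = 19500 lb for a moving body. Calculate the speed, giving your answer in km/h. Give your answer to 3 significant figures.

Rearranging KE = ½mv² for v: v = √(2·KE/m).
KE = 7.22 cal = 30.21 J; m = 19500 lb = 8845 kg.
v = 0.08265 m/s
0.08265 m/s × (1 km/h / 0.2778 m/s) = 0.2975 km/h

0.298 km/h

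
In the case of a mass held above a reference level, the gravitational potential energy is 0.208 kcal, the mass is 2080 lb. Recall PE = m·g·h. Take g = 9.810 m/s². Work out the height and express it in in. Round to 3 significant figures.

3.70 in

Solving PE = m·g·h for h: h = PE/(m·g).
PE = 0.208 kcal = 870.3 J; m = 2080 lb = 943.5 kg; g = 9.810 m/s².
h = 0.09403 m
0.09403 m × (1 in / 0.02540 m) = 3.702 in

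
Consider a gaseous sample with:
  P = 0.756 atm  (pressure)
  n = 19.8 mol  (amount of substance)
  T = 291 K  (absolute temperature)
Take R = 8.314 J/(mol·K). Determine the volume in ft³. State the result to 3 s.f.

From the ideal-gas law: V = nRT/P.
P = 0.756 atm = 76602 Pa; n = 19.8 mol; T = 291 K; R = 8.314 J/(mol·K).
V = 0.6254 m³
0.6254 m³ × (1 ft³ / 0.02832 m³) = 22.08 ft³

22.1 ft³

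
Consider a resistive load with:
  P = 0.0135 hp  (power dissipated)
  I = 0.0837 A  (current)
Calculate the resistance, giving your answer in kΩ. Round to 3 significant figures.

Solving P = I²R for R: R = P/I².
P = 0.0135 hp = 10.07 W; I = 0.0837 A.
R = 1437 Ω
1437 Ω × (1 kΩ / 1000 Ω) = 1.437 kΩ

1.44 kΩ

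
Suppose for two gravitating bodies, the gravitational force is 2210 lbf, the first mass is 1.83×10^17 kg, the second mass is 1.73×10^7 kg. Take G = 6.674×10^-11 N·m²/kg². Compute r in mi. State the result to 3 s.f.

Solving F = G·m₁·m₂/r² for r: r = √(G·m₁m₂/F).
F = 2210 lbf = 9831 N; m₁ = 1.83×10^17 kg; m₂ = 1.73×10^7 kg; G = 6.674×10^-11 N·m²/kg².
r = 1.466×10^5 m
1.466×10^5 m × (1 mi / 1609 m) = 91.10 mi

91.1 mi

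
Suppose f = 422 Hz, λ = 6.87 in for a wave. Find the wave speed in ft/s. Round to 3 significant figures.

Directly: v = fλ.
f = 422 Hz; λ = 6.87 in = 0.1745 m.
v = 73.64 m/s
73.64 m/s × (1 ft/s / 0.3048 m/s) = 241.6 ft/s

242 ft/s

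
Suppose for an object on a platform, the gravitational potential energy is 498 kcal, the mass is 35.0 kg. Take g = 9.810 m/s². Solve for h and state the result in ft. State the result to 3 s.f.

Rearranging: h = PE/(m·g).
PE = 498 kcal = 2.084×10^6 J; m = 35.0 kg; g = 9.810 m/s².
h = 6069 m
6069 m × (1 ft / 0.3048 m) = 19910 ft

19900 ft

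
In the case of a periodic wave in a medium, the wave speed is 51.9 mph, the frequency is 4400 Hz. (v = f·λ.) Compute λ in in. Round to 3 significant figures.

Rearranging v = f·λ for λ: λ = v/f.
v = 51.9 mph = 23.20 m/s; f = 4400 Hz.
λ = 0.005273 m
0.005273 m × (1 in / 0.02540 m) = 0.2076 in

0.208 in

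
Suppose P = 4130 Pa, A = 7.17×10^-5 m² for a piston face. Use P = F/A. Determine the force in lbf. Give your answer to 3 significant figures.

0.0666 lbf

Rearranging: F = P·A.
P = 4130 Pa; A = 7.17×10^-5 m².
F = 0.2961 N
0.2961 N × (1 lbf / 4.448 N) = 0.06657 lbf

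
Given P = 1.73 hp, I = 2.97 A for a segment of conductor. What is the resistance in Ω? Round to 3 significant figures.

Solving P = I²R for R: R = P/I².
P = 1.73 hp = 1290 W; I = 2.97 A.
R = 146.3 Ω

146 Ω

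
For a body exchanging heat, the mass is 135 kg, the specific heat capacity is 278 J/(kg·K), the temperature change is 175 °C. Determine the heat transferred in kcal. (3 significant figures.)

Q is given directly by: Q = mcΔT.
m = 135 kg; c = 278 J/(kg·K); ΔT = 175 °C = 175.0 K.
Q = 6.568×10^6 J  (the unit combination reduces to kg·m²/s² = J)
6.568×10^6 J × (1 kcal / 4184 J) = 1570 kcal

1570 kcal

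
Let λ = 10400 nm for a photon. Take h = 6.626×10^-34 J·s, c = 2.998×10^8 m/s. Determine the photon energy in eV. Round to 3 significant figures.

0.119 eV

E is given directly by: E = hc/λ.
λ = 10400 nm = 1.040×10^-5 m; h = 6.626×10^-34 J·s; c = 2.998×10^8 m/s.
E = 1.910×10^-20 J  (the unit combination reduces to kg·m²/s² = J)
1.910×10^-20 J × (1 eV / 1.602×10^-19 J) = 0.1192 eV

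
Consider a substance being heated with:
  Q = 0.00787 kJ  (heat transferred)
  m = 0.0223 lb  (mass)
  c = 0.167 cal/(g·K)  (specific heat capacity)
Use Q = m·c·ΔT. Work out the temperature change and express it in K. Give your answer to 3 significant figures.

Rearranging Q = m·c·ΔT for ΔT: ΔT = Q/(m·c).
Q = 0.00787 kJ = 7.870 J; m = 0.0223 lb = 0.01012 kg; c = 0.167 cal/(g·K) = 698.7 J/(kg·K).
ΔT = 1.114 K

1.11 K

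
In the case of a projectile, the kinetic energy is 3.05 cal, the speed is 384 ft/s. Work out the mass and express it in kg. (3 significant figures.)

Rearranging: m = 2·KE/v².
KE = 3.05 cal = 12.76 J; v = 384 ft/s = 117.0 m/s.
m = 0.001863 kg

0.00186 kg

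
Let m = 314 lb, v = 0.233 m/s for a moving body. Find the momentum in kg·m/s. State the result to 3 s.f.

33.2 kg·m/s

Directly: p = mv.
m = 314 lb = 142.4 kg; v = 0.233 m/s.
p = 33.19 kg·m/s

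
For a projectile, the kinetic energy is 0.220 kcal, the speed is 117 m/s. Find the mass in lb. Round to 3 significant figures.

Rearranging: m = 2·KE/v².
KE = 0.220 kcal = 920.5 J; v = 117 m/s.
m = 0.1345 kg
0.1345 kg × (1 lb / 0.4536 kg) = 0.2965 lb

0.296 lb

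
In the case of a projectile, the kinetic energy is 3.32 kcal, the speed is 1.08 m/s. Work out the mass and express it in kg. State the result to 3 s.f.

23800 kg

Rearranging KE = ½mv² for m: m = 2·KE/v².
KE = 3.32 kcal = 13891 J; v = 1.08 m/s.
m = 23818 kg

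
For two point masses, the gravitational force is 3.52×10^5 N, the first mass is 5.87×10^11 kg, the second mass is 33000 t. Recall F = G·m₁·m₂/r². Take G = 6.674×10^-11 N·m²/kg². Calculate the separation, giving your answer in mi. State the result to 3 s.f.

0.0377 mi

Solving F = G·m₁·m₂/r² for r: r = √(G·m₁m₂/F).
F = 3.52×10^5 N; m₁ = 5.87×10^11 kg; m₂ = 33000 t = 3.300×10^7 kg; G = 6.674×10^-11 N·m²/kg².
r = 60.60 m
60.60 m × (1 mi / 1609 m) = 0.03766 mi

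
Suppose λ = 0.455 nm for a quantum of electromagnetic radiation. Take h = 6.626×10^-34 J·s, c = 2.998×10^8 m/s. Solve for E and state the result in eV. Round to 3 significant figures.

Directly: E = hc/λ.
λ = 0.455 nm = 4.550×10^-10 m; h = 6.626×10^-34 J·s; c = 2.998×10^8 m/s.
E = 4.366×10^-16 J
4.366×10^-16 J × (1 eV / 1.602×10^-19 J) = 2725 eV

2720 eV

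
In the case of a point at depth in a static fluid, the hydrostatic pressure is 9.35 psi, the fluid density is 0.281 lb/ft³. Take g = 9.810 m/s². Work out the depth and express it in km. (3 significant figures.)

Rearranging P = ρ·g·h for h: h = P/(ρ·g).
P = 9.35 psi = 64466 Pa; ρ = 0.281 lb/ft³ = 4.501 kg/m³; g = 9.810 m/s².
h = 1460 m
1460 m × (1 km / 1000 m) = 1.460 km

1.46 km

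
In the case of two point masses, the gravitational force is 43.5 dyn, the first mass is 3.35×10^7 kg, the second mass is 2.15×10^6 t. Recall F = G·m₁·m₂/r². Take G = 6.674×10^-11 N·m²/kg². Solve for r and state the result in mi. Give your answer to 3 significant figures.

Rearranging: r = √(G·m₁m₂/F).
F = 43.5 dyn = 4.350×10^-4 N; m₁ = 3.35×10^7 kg; m₂ = 2.15×10^6 t = 2.150×10^9 kg; G = 6.674×10^-11 N·m²/kg².
r = 1.051×10^5 m
1.051×10^5 m × (1 mi / 1609 m) = 65.32 mi

65.3 mi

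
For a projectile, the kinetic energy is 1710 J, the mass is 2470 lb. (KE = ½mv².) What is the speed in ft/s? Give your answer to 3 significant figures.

5.73 ft/s

Rearranging KE = ½mv² for v: v = √(2·KE/m).
KE = 1710 J; m = 2470 lb = 1120 kg.
v = 1.747 m/s
1.747 m/s × (1 ft/s / 0.3048 m/s) = 5.732 ft/s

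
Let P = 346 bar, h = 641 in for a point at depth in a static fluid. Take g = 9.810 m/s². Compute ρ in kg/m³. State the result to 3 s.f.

Rearranging P = ρ·g·h for ρ: ρ = P/(g·h).
P = 346 bar = 3.460×10^7 Pa; h = 641 in = 16.28 m; g = 9.810 m/s².
ρ = 2.166×10^5 kg/m³

2.17×10^5 kg/m³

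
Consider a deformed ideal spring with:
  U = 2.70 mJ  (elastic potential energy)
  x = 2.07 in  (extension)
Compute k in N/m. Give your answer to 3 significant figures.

1.95 N/m

Solving U = ½k·x² for k: k = 2U/x².
U = 2.70 mJ = 0.002700 J; x = 2.07 in = 0.05258 m.
k = 1.953 N/m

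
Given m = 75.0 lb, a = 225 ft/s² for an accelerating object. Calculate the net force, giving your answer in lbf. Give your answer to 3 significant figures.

524 lbf

From Newton's second law: F = m·a.
m = 75.0 lb = 34.02 kg; a = 225 ft/s² = 68.58 m/s².
F = 2333 N  (the unit combination reduces to kg·m/s² = N)
2333 N × (1 lbf / 4.448 N) = 524.5 lbf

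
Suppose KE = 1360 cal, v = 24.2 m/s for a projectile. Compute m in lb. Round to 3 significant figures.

Solving KE = ½mv² for m: m = 2·KE/v².
KE = 1360 cal = 5690 J; v = 24.2 m/s.
m = 19.43 kg
19.43 kg × (1 lb / 0.4536 kg) = 42.84 lb

42.8 lb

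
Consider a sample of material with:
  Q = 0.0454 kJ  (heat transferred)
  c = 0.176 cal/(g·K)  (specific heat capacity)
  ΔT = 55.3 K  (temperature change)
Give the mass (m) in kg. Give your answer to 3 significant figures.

0.00111 kg

Solving Q = m·c·ΔT for m: m = Q/(c·ΔT).
Q = 0.0454 kJ = 45.40 J; c = 0.176 cal/(g·K) = 736.4 J/(kg·K); ΔT = 55.3 K.
m = 0.001115 kg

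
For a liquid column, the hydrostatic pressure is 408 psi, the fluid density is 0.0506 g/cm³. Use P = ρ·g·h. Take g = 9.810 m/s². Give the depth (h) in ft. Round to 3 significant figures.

18600 ft

Rearranging P = ρ·g·h for h: h = P/(ρ·g).
P = 408 psi = 2.813×10^6 Pa; ρ = 0.0506 g/cm³ = 50.60 kg/m³; g = 9.810 m/s².
h = 5667 m
5667 m × (1 ft / 0.3048 m) = 18593 ft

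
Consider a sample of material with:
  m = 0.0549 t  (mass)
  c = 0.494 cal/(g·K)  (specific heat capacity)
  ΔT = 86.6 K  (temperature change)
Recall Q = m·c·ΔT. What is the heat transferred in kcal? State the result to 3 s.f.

2350 kcal

Q is given directly by: Q = mcΔT.
m = 0.0549 t = 54.90 kg; c = 0.494 cal/(g·K) = 2067 J/(kg·K); ΔT = 86.6 K.
Q = 9.827×10^6 J
9.827×10^6 J × (1 kcal / 4184 J) = 2349 kcal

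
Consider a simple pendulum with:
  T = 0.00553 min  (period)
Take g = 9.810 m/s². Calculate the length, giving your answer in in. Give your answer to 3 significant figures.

Rearranging: L = g·(T/2π)².
T = 0.00553 min = 0.3318 s; g = 9.810 m/s².
L = 0.02736 m
0.02736 m × (1 in / 0.02540 m) = 1.077 in

1.08 in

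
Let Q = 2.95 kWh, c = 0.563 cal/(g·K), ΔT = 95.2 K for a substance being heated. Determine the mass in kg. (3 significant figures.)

47.4 kg

Rearranging: m = Q/(c·ΔT).
Q = 2.95 kWh = 1.062×10^7 J; c = 0.563 cal/(g·K) = 2356 J/(kg·K); ΔT = 95.2 K.
m = 47.36 kg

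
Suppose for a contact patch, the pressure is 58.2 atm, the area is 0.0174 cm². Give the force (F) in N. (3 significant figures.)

Solving P = F/A for F: F = P·A.
P = 58.2 atm = 5.897×10^6 Pa; A = 0.0174 cm² = 1.740×10^-6 m².
F = 10.26 N

10.3 N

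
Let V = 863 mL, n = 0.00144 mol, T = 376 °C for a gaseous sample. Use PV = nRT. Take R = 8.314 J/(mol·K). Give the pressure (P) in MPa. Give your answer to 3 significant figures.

Directly: P = nRT/V.
V = 863 mL = 8.630×10^-4 m³; n = 0.00144 mol; T = 376 °C = 649.1 K; R = 8.314 J/(mol·K).
P = 9005 Pa
9005 Pa × (1 MPa / 1.000×10^6 Pa) = 0.009005 MPa

0.00901 MPa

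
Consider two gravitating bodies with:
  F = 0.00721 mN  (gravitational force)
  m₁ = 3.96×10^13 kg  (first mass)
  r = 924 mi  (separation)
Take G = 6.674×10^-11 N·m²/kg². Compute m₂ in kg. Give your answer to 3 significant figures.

6030 kg

Solving F = G·m₁·m₂/r² for m₂: m₂ = F·r²/(G·m₁).
F = 0.00721 mN = 7.210×10^-6 N; m₁ = 3.96×10^13 kg; r = 924 mi = 1.487×10^6 m; G = 6.674×10^-11 N·m²/kg².
m₂ = 6032 kg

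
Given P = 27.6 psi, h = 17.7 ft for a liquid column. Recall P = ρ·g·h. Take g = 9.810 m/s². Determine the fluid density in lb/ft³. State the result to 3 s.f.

224 lb/ft³

Rearranging: ρ = P/(g·h).
P = 27.6 psi = 1.903×10^5 Pa; h = 17.7 ft = 5.395 m; g = 9.810 m/s².
ρ = 3596 kg/m³
3596 kg/m³ × (1 lb/ft³ / 16.02 kg/m³) = 224.5 lb/ft³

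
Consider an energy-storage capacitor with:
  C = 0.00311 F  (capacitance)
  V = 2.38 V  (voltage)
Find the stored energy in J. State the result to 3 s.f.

E is given directly by: E = ½CV².
C = 0.00311 F; V = 2.38 V.
E = 0.008808 J

0.00881 J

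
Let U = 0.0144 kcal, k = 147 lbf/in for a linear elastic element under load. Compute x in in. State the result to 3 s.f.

2.69 in

Rearranging: x = √(2U/k).
U = 0.0144 kcal = 60.25 J; k = 147 lbf/in = 25744 N/m.
x = 0.06842 m
0.06842 m × (1 in / 0.02540 m) = 2.694 in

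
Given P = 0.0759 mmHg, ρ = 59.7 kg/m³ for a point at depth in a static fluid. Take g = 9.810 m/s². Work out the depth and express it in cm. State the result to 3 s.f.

Rearranging: h = P/(ρ·g).
P = 0.0759 mmHg = 10.12 Pa; ρ = 59.7 kg/m³; g = 9.810 m/s².
h = 0.01728 m
0.01728 m × (1 cm / 0.01000 m) = 1.728 cm

1.73 cm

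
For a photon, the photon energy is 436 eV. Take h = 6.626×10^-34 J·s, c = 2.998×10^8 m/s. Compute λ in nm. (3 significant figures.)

Rearranging: λ = hc/E.
E = 436 eV = 6.985×10^-17 J; h = 6.626×10^-34 J·s; c = 2.998×10^8 m/s.
λ = 2.844×10^-9 m
2.844×10^-9 m × (1 nm / 1.000×10^-9 m) = 2.844 nm

2.84 nm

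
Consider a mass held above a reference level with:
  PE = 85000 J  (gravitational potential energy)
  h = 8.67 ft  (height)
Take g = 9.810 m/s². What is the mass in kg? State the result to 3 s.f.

3280 kg

Rearranging PE = m·g·h for m: m = PE/(g·h).
PE = 85000 J; h = 8.67 ft = 2.643 m; g = 9.810 m/s².
m = 3279 kg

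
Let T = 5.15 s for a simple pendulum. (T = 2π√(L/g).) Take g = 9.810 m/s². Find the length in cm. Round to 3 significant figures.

659 cm

Solving T = 2π√(L/g) for L: L = g·(T/2π)².
T = 5.15 s; g = 9.810 m/s².
L = 6.591 m
6.591 m × (1 cm / 0.01000 m) = 659.1 cm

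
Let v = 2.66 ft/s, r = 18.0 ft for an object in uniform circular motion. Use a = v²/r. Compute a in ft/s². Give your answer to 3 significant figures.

a is given directly by: a = v²/r.
v = 2.66 ft/s = 0.8108 m/s; r = 18.0 ft = 5.486 m.
a = 0.1198 m/s²
0.1198 m/s² × (1 ft/s² / 0.3048 m/s²) = 0.3931 ft/s²

0.393 ft/s²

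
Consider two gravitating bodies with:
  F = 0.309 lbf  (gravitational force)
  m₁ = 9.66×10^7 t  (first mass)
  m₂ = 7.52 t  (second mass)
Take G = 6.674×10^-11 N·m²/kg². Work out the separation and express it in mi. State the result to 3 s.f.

From Newton's law of gravitation: r = √(G·m₁m₂/F).
F = 0.309 lbf = 1.375 N; m₁ = 9.66×10^7 t = 9.660×10^10 kg; m₂ = 7.52 t = 7520 kg; G = 6.674×10^-11 N·m²/kg².
r = 187.8 m
187.8 m × (1 mi / 1609 m) = 0.1167 mi

0.117 mi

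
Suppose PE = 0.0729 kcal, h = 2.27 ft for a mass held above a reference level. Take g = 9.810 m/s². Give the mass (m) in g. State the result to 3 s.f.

Rearranging PE = m·g·h for m: m = PE/(g·h).
PE = 0.0729 kcal = 305.0 J; h = 2.27 ft = 0.6919 m; g = 9.810 m/s².
m = 44.94 kg
44.94 kg × (1 g / 0.001000 kg) = 44938 g

44900 g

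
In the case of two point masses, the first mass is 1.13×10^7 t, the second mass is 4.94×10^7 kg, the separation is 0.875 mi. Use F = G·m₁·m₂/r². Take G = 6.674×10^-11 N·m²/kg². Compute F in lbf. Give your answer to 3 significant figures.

4.22 lbf

From Newton's law of gravitation: F = Gm₁m₂/r².
m₁ = 1.13×10^7 t = 1.130×10^10 kg; m₂ = 4.94×10^7 kg; r = 0.875 mi = 1408 m; G = 6.674×10^-11 N·m²/kg².
F = 18.79 N
18.79 N × (1 lbf / 4.448 N) = 4.224 lbf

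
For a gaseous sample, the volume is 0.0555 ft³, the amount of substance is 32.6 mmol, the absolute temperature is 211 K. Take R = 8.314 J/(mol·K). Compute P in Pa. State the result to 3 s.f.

P is given directly by: P = nRT/V.
V = 0.0555 ft³ = 0.001572 m³; n = 32.6 mmol = 0.03260 mol; T = 211 K; R = 8.314 J/(mol·K).
P = 36389 Pa  (the unit combination reduces to kg/(m·s²) = Pa)

36400 Pa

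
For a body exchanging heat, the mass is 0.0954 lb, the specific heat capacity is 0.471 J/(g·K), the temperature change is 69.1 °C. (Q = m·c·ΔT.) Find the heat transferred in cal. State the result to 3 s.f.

Directly: Q = mcΔT.
m = 0.0954 lb = 0.04327 kg; c = 0.471 J/(g·K) = 471.0 J/(kg·K); ΔT = 69.1 °C = 69.10 K.
Q = 1408 J  (the unit combination reduces to kg·m²/s² = J)
1408 J × (1 cal / 4.184 J) = 336.6 cal

337 cal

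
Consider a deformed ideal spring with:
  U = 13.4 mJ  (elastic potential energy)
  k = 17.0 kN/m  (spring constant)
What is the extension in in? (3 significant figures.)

0.0494 in

Rearranging: x = √(2U/k).
U = 13.4 mJ = 0.01340 J; k = 17.0 kN/m = 17000 N/m.
x = 0.001256 m
0.001256 m × (1 in / 0.02540 m) = 0.04943 in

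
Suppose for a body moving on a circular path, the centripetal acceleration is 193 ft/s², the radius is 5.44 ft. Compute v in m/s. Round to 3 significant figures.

9.88 m/s

Solving a = v²/r for v: v = √(a·r).
a = 193 ft/s² = 58.83 m/s²; r = 5.44 ft = 1.658 m.
v = 9.876 m/s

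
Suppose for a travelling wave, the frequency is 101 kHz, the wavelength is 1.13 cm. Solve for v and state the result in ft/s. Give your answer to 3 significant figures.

Directly: v = fλ.
f = 101 kHz = 1.010×10^5 Hz; λ = 1.13 cm = 0.01130 m.
v = 1141 m/s
1141 m/s × (1 ft/s / 0.3048 m/s) = 3744 ft/s

3740 ft/s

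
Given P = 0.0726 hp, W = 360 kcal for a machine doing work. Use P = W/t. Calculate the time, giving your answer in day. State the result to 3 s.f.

Rearranging: t = W/P.
P = 0.0726 hp = 54.14 W; W = 360 kcal = 1.506×10^6 J.
t = 27822 s
27822 s × (1 day / 86400 s) = 0.3220 day

0.322 day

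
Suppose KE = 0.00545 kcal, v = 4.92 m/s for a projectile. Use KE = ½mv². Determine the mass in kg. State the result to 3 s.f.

Rearranging KE = ½mv² for m: m = 2·KE/v².
KE = 0.00545 kcal = 22.80 J; v = 4.92 m/s.
m = 1.884 kg

1.88 kg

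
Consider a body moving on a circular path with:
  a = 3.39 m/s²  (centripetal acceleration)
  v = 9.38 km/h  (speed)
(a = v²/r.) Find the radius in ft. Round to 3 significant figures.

Rearranging a = v²/r for r: r = v²/a.
a = 3.39 m/s²; v = 9.38 km/h = 2.606 m/s.
r = 2.003 m
2.003 m × (1 ft / 0.3048 m) = 6.570 ft

6.57 ft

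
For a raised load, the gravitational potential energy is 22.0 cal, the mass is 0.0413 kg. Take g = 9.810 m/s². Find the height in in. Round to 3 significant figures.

Rearranging PE = m·g·h for h: h = PE/(m·g).
PE = 22.0 cal = 92.05 J; m = 0.0413 kg; g = 9.810 m/s².
h = 227.2 m
227.2 m × (1 in / 0.02540 m) = 8945 in

8940 in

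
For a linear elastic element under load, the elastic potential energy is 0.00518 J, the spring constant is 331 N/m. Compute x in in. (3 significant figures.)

0.220 in

Solving U = ½k·x² for x: x = √(2U/k).
U = 0.00518 J; k = 331 N/m.
x = 0.005595 m
0.005595 m × (1 in / 0.02540 m) = 0.2203 in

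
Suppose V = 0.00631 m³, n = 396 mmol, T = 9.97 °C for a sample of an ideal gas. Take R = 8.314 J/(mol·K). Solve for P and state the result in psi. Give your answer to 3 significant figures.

21.4 psi

P is given directly by: P = nRT/V.
V = 0.00631 m³; n = 396 mmol = 0.3960 mol; T = 9.97 °C = 283.1 K; R = 8.314 J/(mol·K).
P = 1.477×10^5 Pa
1.477×10^5 Pa × (1 psi / 6895 Pa) = 21.43 psi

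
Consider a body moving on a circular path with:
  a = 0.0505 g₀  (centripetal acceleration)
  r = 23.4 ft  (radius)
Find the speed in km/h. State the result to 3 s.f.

Rearranging a = v²/r for v: v = √(a·r).
a = 0.0505 g₀ = 0.4952 m/s²; r = 23.4 ft = 7.132 m.
v = 1.879 m/s
1.879 m/s × (1 km/h / 0.2778 m/s) = 6.766 km/h

6.77 km/h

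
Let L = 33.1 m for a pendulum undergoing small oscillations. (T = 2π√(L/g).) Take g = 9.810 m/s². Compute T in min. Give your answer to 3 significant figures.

T is given directly by: T = 2π√(L/g).
L = 33.1 m; g = 9.810 m/s².
T = 11.54 s
11.54 s × (1 min / 60.00 s) = 0.1924 min

0.192 min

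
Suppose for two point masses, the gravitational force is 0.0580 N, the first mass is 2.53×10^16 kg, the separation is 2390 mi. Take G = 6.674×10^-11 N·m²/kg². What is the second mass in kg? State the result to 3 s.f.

5.08×10^5 kg

From Newton's law of gravitation: m₂ = F·r²/(G·m₁).
F = 0.0580 N; m₁ = 2.53×10^16 kg; r = 2390 mi = 3.846×10^6 m; G = 6.674×10^-11 N·m²/kg².
m₂ = 5.082×10^5 kg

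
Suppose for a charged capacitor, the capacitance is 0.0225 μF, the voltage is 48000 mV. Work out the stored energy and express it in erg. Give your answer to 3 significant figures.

259 erg

E is given directly by: E = ½CV².
C = 0.0225 μF = 2.250×10^-8 F; V = 48000 mV = 48.00 V.
E = 2.592×10^-5 J  (the unit combination reduces to kg·m²/s² = J)
2.592×10^-5 J × (1 erg / 1.000×10^-7 J) = 259.2 erg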